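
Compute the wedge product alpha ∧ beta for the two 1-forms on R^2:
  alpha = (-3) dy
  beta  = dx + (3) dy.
alpha ∧ beta = (3) dx ∧ dy

Distribute the wedge, using dx_i ∧ dx_j = -dx_j ∧ dx_i and dx_i ∧ dx_i = 0. For each pair (i, j) with i < j, the coefficient of dx_i ∧ dx_j in alpha ∧ beta is (alpha_i * beta_j - alpha_j * beta_i). Collecting: alpha ∧ beta = (3) dx ∧ dy.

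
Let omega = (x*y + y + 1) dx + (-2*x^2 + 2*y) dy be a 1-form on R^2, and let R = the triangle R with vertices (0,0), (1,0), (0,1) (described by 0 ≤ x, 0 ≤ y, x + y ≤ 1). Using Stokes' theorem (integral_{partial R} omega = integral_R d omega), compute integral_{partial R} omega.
integral_(partial R) omega = -4/3

Stokes: integral_partial_R omega = integral_R d omega with d omega = (∂Q/∂x - ∂P/∂y) dx ∧ dy.
  ∂Q/∂x = -4*x
  ∂P/∂y = x + 1
  integrand = ∂Q/∂x - ∂P/∂y = -5*x - 1.
Integrating over R: integral_0^1 integral_0^{1-x} (-5*x - 1) dy dx = -4/3.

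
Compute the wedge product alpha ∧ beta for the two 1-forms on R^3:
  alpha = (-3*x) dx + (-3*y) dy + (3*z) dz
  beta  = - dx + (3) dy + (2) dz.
alpha ∧ beta = (-9*x - 3*y) dx ∧ dy + (-6*x + 3*z) dx ∧ dz + (-6*y - 9*z) dy ∧ dz

Distribute the wedge, using dx_i ∧ dx_j = -dx_j ∧ dx_i and dx_i ∧ dx_i = 0. For each pair (i, j) with i < j, the coefficient of dx_i ∧ dx_j in alpha ∧ beta is (alpha_i * beta_j - alpha_j * beta_i). Collecting: alpha ∧ beta = (-9*x - 3*y) dx ∧ dy + (-6*x + 3*z) dx ∧ dz + (-6*y - 9*z) dy ∧ dz.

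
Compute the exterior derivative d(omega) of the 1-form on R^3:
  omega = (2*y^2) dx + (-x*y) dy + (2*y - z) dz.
d(omega) = (-5*y) dx ∧ dy + (2) dy ∧ dz

For a 1-form omega = sum_i f_i dx_i, the exterior derivative is
  d(omega) = sum_{i < j} (∂f_j/∂x_i - ∂f_i/∂x_j) dx_i ∧ dx_j.
  coefficient of dx ∧ dy: ∂f_2/∂x - ∂f_1/∂y = ∂(-x*y)/∂x - ∂(2*y^2)/∂y = -5*y
  coefficient of dy ∧ dz: ∂f_3/∂y - ∂f_2/∂z = ∂(2*y - z)/∂y - ∂(-x*y)/∂z = 2
Assembling: d(omega) = (-5*y) dx ∧ dy + (2) dy ∧ dz.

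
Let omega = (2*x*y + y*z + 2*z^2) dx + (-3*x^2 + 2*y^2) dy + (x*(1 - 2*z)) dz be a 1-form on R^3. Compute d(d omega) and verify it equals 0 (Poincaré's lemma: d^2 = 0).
d(d omega) = 0

Step 1: d omega = sum_{i<j} (∂f_j/∂x_i - ∂f_i/∂x_j) dx_i ∧ dx_j:
  coeff of dx ∧ dy: -8*x - z
  coeff of dx ∧ dz: -y - 6*z + 1
  coeff of dy ∧ dz: 0
Step 2: Apply d again to each 2-form coefficient. The only possible 3-form in R^3 is dx ∧ dy ∧ dz, with coefficient
  ∂(coeff of dy∧dz)/∂x - ∂(coeff of dx∧dz)/∂y + ∂(coeff of dx∧dy)/∂z
  = ∂/∂x (0) - ∂/∂y (-y - 6*z + 1) + ∂/∂z (-8*x - z).
Each of these terms simplifies to sums of mixed partials that cancel in pairs. The result is 0 (by equality of mixed partials for smooth functions — Schwarz / Clairaut).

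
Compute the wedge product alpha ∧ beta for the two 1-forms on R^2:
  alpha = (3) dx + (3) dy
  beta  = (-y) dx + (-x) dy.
alpha ∧ beta = (-3*x + 3*y) dx ∧ dy

Distribute the wedge, using dx_i ∧ dx_j = -dx_j ∧ dx_i and dx_i ∧ dx_i = 0. For each pair (i, j) with i < j, the coefficient of dx_i ∧ dx_j in alpha ∧ beta is (alpha_i * beta_j - alpha_j * beta_i). Collecting: alpha ∧ beta = (-3*x + 3*y) dx ∧ dy.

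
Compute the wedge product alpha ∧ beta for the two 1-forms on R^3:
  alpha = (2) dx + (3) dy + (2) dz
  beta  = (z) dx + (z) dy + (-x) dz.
alpha ∧ beta = (-z) dx ∧ dy + (-2*x - 2*z) dx ∧ dz + (-3*x - 2*z) dy ∧ dz

Distribute the wedge, using dx_i ∧ dx_j = -dx_j ∧ dx_i and dx_i ∧ dx_i = 0. For each pair (i, j) with i < j, the coefficient of dx_i ∧ dx_j in alpha ∧ beta is (alpha_i * beta_j - alpha_j * beta_i). Collecting: alpha ∧ beta = (-z) dx ∧ dy + (-2*x - 2*z) dx ∧ dz + (-3*x - 2*z) dy ∧ dz.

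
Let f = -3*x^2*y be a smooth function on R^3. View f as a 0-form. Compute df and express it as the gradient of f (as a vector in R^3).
df = (-6*x*y) dx + (-3*x^2) dy + (0) dz; grad f = (-6*x*y, -3*x^2, 0)

For a 0-form f, d f = (∂f/∂x) dx + (∂f/∂y) dy + (∂f/∂z) dz. The components of the vector representation are exactly the entries of grad f in Cartesian coordinates:
  ∂f/∂x = -6*x*y
  ∂f/∂y = -3*x^2
  ∂f/∂z = 0.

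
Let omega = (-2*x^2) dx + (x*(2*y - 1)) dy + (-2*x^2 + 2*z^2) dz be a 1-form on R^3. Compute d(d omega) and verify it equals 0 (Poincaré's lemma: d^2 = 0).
d(d omega) = 0

Step 1: d omega = sum_{i<j} (∂f_j/∂x_i - ∂f_i/∂x_j) dx_i ∧ dx_j:
  coeff of dx ∧ dy: 2*y - 1
  coeff of dx ∧ dz: -4*x
  coeff of dy ∧ dz: 0
Step 2: Apply d again to each 2-form coefficient. The only possible 3-form in R^3 is dx ∧ dy ∧ dz, with coefficient
  ∂(coeff of dy∧dz)/∂x - ∂(coeff of dx∧dz)/∂y + ∂(coeff of dx∧dy)/∂z
  = ∂/∂x (0) - ∂/∂y (-4*x) + ∂/∂z (2*y - 1).
Each of these terms simplifies to sums of mixed partials that cancel in pairs. The result is 0 (by equality of mixed partials for smooth functions — Schwarz / Clairaut).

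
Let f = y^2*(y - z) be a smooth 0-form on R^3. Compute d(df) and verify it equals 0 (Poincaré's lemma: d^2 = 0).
d(df) = 0

Step 1: df = sum_i (∂f/∂x_i) dx_i = (0) dx + (y*(3*y - 2*z)) dy + (-y^2) dz.
Step 2: Apply d again. Using the 1-form formula, the coefficient of dx ∧ dy in d(df) is ∂^2 f/∂x ∂y - ∂^2 f/∂y ∂x = (0) - (0) = 0 (equality of mixed partials for smooth f).
Similarly for dx ∧ dz and dy ∧ dz — all coefficients vanish. So d(df) = 0.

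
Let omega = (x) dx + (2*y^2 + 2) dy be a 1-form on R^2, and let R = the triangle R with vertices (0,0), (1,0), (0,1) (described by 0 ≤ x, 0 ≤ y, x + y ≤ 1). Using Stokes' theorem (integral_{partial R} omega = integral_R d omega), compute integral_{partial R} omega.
integral_(partial R) omega = 0

Stokes: integral_partial_R omega = integral_R d omega with d omega = (∂Q/∂x - ∂P/∂y) dx ∧ dy.
  ∂Q/∂x = 0
  ∂P/∂y = 0
  integrand = ∂Q/∂x - ∂P/∂y = 0.
Integrating over R: integral_0^1 integral_0^{1-x} (0) dy dx = 0.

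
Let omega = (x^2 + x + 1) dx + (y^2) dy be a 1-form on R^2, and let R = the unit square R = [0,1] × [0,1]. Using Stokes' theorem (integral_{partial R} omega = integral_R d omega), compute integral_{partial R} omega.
integral_(partial R) omega = 0

Stokes: integral_partial_R omega = integral_R d omega with d omega = (∂Q/∂x - ∂P/∂y) dx ∧ dy.
  ∂Q/∂x = 0
  ∂P/∂y = 0
  integrand = ∂Q/∂x - ∂P/∂y = 0.
Integrating over R: integral_0^1 integral_0^1 (0) dx dy = 0.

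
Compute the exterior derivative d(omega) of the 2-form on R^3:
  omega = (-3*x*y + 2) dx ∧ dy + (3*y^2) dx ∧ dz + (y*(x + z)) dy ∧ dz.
d(omega) = (-5*y) dx ∧ dy ∧ dz

For a 2-form omega = sum_{i<j} g_{ij} dx_i ∧ dx_j, the exterior derivative is
  d(omega) = sum_{i<j} d(g_{ij}) ∧ dx_i ∧ dx_j = sum_{i<j, k} (∂g_{ij}/∂x_k) dx_k ∧ dx_i ∧ dx_j.
Expand each term, using dx_k ∧ dx_i ∧ dx_j = sgn(permutation) dx_{(a)} ∧ dx_{(b)} ∧ dx_{(c)} with (a < b < c) sorted:
  d(3*y^2) includes (∂/∂y)(3*y^2) dy = (6*y) dy, which multiplied by dx ∧ dz gives (-6*y) dx ∧ dy ∧ dz
  d(y*(x + z)) includes (∂/∂x)(y*(x + z)) dx = (y) dx, which multiplied by dy ∧ dz gives (y) dx ∧ dy ∧ dz
Collecting like 3-forms: d(omega) = (-5*y) dx ∧ dy ∧ dz.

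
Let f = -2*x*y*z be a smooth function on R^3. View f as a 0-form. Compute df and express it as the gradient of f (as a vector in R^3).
df = (-2*y*z) dx + (-2*x*z) dy + (-2*x*y) dz; grad f = (-2*y*z, -2*x*z, -2*x*y)

For a 0-form f, d f = (∂f/∂x) dx + (∂f/∂y) dy + (∂f/∂z) dz. The components of the vector representation are exactly the entries of grad f in Cartesian coordinates:
  ∂f/∂x = -2*y*z
  ∂f/∂y = -2*x*z
  ∂f/∂z = -2*x*y.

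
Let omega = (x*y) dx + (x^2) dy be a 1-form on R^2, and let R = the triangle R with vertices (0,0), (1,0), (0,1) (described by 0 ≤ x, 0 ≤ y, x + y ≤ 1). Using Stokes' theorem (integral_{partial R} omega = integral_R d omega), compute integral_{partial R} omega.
integral_(partial R) omega = 1/6

Stokes: integral_partial_R omega = integral_R d omega with d omega = (∂Q/∂x - ∂P/∂y) dx ∧ dy.
  ∂Q/∂x = 2*x
  ∂P/∂y = x
  integrand = ∂Q/∂x - ∂P/∂y = x.
Integrating over R: integral_0^1 integral_0^{1-x} (x) dy dx = 1/6.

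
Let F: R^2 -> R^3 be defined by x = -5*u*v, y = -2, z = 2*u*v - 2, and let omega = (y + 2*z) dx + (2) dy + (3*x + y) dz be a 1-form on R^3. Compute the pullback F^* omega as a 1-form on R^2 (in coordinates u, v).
F^* omega = (2*v*(-25*u*v + 13)) du + (2*u*(-25*u*v + 13)) dv

Using F^*(f dg) = (f ∘ F) d(g ∘ F), substitute each coordinate x_i by F_i(u, v) in f_i, and replace dx_i by d F_i = (∂F_i/∂u) du + (∂F_i/∂v) dv.
  For the x component: f_1(F) = 4*u*v - 6; d F_1 = (-5*v) du + (-5*u) dv
  For the y component: f_2(F) = 2; d F_2 = (0) du + (0) dv
  For the z component: f_3(F) = -15*u*v - 2; d F_3 = (2*v) du + (2*u) dv
Combining and collecting du, dv coefficients:
  coeff of du: 2*v*(-25*u*v + 13)
  coeff of dv: 2*u*(-25*u*v + 13)
F^* omega = (2*v*(-25*u*v + 13)) du + (2*u*(-25*u*v + 13)) dv.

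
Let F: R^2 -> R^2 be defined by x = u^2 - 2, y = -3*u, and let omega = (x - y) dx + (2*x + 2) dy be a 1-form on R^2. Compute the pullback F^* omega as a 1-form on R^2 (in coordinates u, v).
F^* omega = (2*u^3 - 4*u + 6) du

Using F^*(f dg) = (f ∘ F) d(g ∘ F), substitute each coordinate x_i by F_i(u, v) in f_i, and replace dx_i by d F_i = (∂F_i/∂u) du + (∂F_i/∂v) dv.
  For the x component: f_1(F) = u^2 + 3*u - 2; d F_1 = (2*u) du + (0) dv
  For the y component: f_2(F) = 2*u^2 - 2; d F_2 = (-3) du + (0) dv
Combining and collecting du, dv coefficients:
  coeff of du: 2*u^3 - 4*u + 6
  coeff of dv: 0
F^* omega = (2*u^3 - 4*u + 6) du.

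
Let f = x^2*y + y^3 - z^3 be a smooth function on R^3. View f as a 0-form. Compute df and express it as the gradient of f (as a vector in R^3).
df = (2*x*y) dx + (x^2 + 3*y^2) dy + (-3*z^2) dz; grad f = (2*x*y, x^2 + 3*y^2, -3*z^2)

For a 0-form f, d f = (∂f/∂x) dx + (∂f/∂y) dy + (∂f/∂z) dz. The components of the vector representation are exactly the entries of grad f in Cartesian coordinates:
  ∂f/∂x = 2*x*y
  ∂f/∂y = x^2 + 3*y^2
  ∂f/∂z = -3*z^2.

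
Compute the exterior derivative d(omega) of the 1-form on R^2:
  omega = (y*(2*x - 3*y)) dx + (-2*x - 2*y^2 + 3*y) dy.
d(omega) = (-2*x + 6*y - 2) dx ∧ dy

For a 1-form omega = sum_i f_i dx_i, the exterior derivative is
  d(omega) = sum_{i < j} (∂f_j/∂x_i - ∂f_i/∂x_j) dx_i ∧ dx_j.
  coefficient of dx ∧ dy: ∂f_2/∂x - ∂f_1/∂y = ∂(-2*x - 2*y^2 + 3*y)/∂x - ∂(y*(2*x - 3*y))/∂y = -2*x + 6*y - 2
Assembling: d(omega) = (-2*x + 6*y - 2) dx ∧ dy.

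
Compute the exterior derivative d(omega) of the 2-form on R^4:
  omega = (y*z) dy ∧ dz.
d(omega) = 0

For a 2-form omega = sum_{i<j} g_{ij} dx_i ∧ dx_j, the exterior derivative is
  d(omega) = sum_{i<j} d(g_{ij}) ∧ dx_i ∧ dx_j = sum_{i<j, k} (∂g_{ij}/∂x_k) dx_k ∧ dx_i ∧ dx_j.
Expand each term, using dx_k ∧ dx_i ∧ dx_j = sgn(permutation) dx_{(a)} ∧ dx_{(b)} ∧ dx_{(c)} with (a < b < c) sorted:

Collecting like 3-forms: d(omega) = 0.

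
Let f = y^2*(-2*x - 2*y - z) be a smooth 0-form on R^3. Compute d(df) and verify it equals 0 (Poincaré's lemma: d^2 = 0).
d(df) = 0

Step 1: df = sum_i (∂f/∂x_i) dx_i = (-2*y^2) dx + (2*y*(-2*x - 3*y - z)) dy + (-y^2) dz.
Step 2: Apply d again. Using the 1-form formula, the coefficient of dx ∧ dy in d(df) is ∂^2 f/∂x ∂y - ∂^2 f/∂y ∂x = (-4*y) - (-4*y) = 0 (equality of mixed partials for smooth f).
Similarly for dx ∧ dz and dy ∧ dz — all coefficients vanish. So d(df) = 0.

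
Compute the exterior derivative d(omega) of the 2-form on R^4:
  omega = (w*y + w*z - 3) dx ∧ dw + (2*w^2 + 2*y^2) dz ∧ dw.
d(omega) = (-w) dx ∧ dy ∧ dw + (-w) dx ∧ dz ∧ dw + (4*y) dy ∧ dz ∧ dw

For a 2-form omega = sum_{i<j} g_{ij} dx_i ∧ dx_j, the exterior derivative is
  d(omega) = sum_{i<j} d(g_{ij}) ∧ dx_i ∧ dx_j = sum_{i<j, k} (∂g_{ij}/∂x_k) dx_k ∧ dx_i ∧ dx_j.
Expand each term, using dx_k ∧ dx_i ∧ dx_j = sgn(permutation) dx_{(a)} ∧ dx_{(b)} ∧ dx_{(c)} with (a < b < c) sorted:
  d(w*y + w*z - 3) includes (∂/∂y)(w*y + w*z - 3) dy = (w) dy, which multiplied by dx ∧ dw gives (-w) dx ∧ dy ∧ dw
  d(w*y + w*z - 3) includes (∂/∂z)(w*y + w*z - 3) dz = (w) dz, which multiplied by dx ∧ dw gives (-w) dx ∧ dz ∧ dw
  d(2*w^2 + 2*y^2) includes (∂/∂y)(2*w^2 + 2*y^2) dy = (4*y) dy, which multiplied by dz ∧ dw gives (4*y) dy ∧ dz ∧ dw
Collecting like 3-forms: d(omega) = (-w) dx ∧ dy ∧ dw + (-w) dx ∧ dz ∧ dw + (4*y) dy ∧ dz ∧ dw.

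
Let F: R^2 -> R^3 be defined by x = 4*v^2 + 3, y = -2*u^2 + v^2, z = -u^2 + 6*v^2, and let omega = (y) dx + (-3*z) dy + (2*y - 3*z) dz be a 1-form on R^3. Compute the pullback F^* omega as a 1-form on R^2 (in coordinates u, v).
F^* omega = (-10*u^3 + 104*u*v^2) du + (22*v*(-u^2 - 10*v^2)) dv

Using F^*(f dg) = (f ∘ F) d(g ∘ F), substitute each coordinate x_i by F_i(u, v) in f_i, and replace dx_i by d F_i = (∂F_i/∂u) du + (∂F_i/∂v) dv.
  For the x component: f_1(F) = -2*u^2 + v^2; d F_1 = (0) du + (8*v) dv
  For the y component: f_2(F) = 3*u^2 - 18*v^2; d F_2 = (-4*u) du + (2*v) dv
  For the z component: f_3(F) = -u^2 - 16*v^2; d F_3 = (-2*u) du + (12*v) dv
Combining and collecting du, dv coefficients:
  coeff of du: -10*u^3 + 104*u*v^2
  coeff of dv: 22*v*(-u^2 - 10*v^2)
F^* omega = (-10*u^3 + 104*u*v^2) du + (22*v*(-u^2 - 10*v^2)) dv.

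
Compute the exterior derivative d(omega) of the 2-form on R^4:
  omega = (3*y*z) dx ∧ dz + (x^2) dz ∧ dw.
d(omega) = (-3*z) dx ∧ dy ∧ dz + (2*x) dx ∧ dz ∧ dw

For a 2-form omega = sum_{i<j} g_{ij} dx_i ∧ dx_j, the exterior derivative is
  d(omega) = sum_{i<j} d(g_{ij}) ∧ dx_i ∧ dx_j = sum_{i<j, k} (∂g_{ij}/∂x_k) dx_k ∧ dx_i ∧ dx_j.
Expand each term, using dx_k ∧ dx_i ∧ dx_j = sgn(permutation) dx_{(a)} ∧ dx_{(b)} ∧ dx_{(c)} with (a < b < c) sorted:
  d(3*y*z) includes (∂/∂y)(3*y*z) dy = (3*z) dy, which multiplied by dx ∧ dz gives (-3*z) dx ∧ dy ∧ dz
  d(x^2) includes (∂/∂x)(x^2) dx = (2*x) dx, which multiplied by dz ∧ dw gives (2*x) dx ∧ dz ∧ dw
Collecting like 3-forms: d(omega) = (-3*z) dx ∧ dy ∧ dz + (2*x) dx ∧ dz ∧ dw.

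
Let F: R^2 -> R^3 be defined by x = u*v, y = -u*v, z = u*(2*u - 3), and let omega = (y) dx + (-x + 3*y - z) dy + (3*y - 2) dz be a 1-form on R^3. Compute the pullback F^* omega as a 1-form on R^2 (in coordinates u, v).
F^* omega = (-10*u^2*v + 3*u*v^2 + 6*u*v - 8*u + 6) du + (u^2*(2*u + 3*v - 3)) dv

Using F^*(f dg) = (f ∘ F) d(g ∘ F), substitute each coordinate x_i by F_i(u, v) in f_i, and replace dx_i by d F_i = (∂F_i/∂u) du + (∂F_i/∂v) dv.
  For the x component: f_1(F) = -u*v; d F_1 = (v) du + (u) dv
  For the y component: f_2(F) = u*(-2*u - 4*v + 3); d F_2 = (-v) du + (-u) dv
  For the z component: f_3(F) = -3*u*v - 2; d F_3 = (4*u - 3) du + (0) dv
Combining and collecting du, dv coefficients:
  coeff of du: -10*u^2*v + 3*u*v^2 + 6*u*v - 8*u + 6
  coeff of dv: u^2*(2*u + 3*v - 3)
F^* omega = (-10*u^2*v + 3*u*v^2 + 6*u*v - 8*u + 6) du + (u^2*(2*u + 3*v - 3)) dv.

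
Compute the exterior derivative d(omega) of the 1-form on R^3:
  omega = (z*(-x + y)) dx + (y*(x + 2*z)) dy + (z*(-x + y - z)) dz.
d(omega) = (y - z) dx ∧ dy + (x - y - z) dx ∧ dz + (-2*y + z) dy ∧ dz

For a 1-form omega = sum_i f_i dx_i, the exterior derivative is
  d(omega) = sum_{i < j} (∂f_j/∂x_i - ∂f_i/∂x_j) dx_i ∧ dx_j.
  coefficient of dx ∧ dy: ∂f_2/∂x - ∂f_1/∂y = ∂(y*(x + 2*z))/∂x - ∂(z*(-x + y))/∂y = y - z
  coefficient of dx ∧ dz: ∂f_3/∂x - ∂f_1/∂z = ∂(z*(-x + y - z))/∂x - ∂(z*(-x + y))/∂z = x - y - z
  coefficient of dy ∧ dz: ∂f_3/∂y - ∂f_2/∂z = ∂(z*(-x + y - z))/∂y - ∂(y*(x + 2*z))/∂z = -2*y + z
Assembling: d(omega) = (y - z) dx ∧ dy + (x - y - z) dx ∧ dz + (-2*y + z) dy ∧ dz.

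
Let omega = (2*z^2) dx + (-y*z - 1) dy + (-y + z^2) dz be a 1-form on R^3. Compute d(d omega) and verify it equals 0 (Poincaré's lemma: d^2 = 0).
d(d omega) = 0

Step 1: d omega = sum_{i<j} (∂f_j/∂x_i - ∂f_i/∂x_j) dx_i ∧ dx_j:
  coeff of dx ∧ dy: 0
  coeff of dx ∧ dz: -4*z
  coeff of dy ∧ dz: y - 1
Step 2: Apply d again to each 2-form coefficient. The only possible 3-form in R^3 is dx ∧ dy ∧ dz, with coefficient
  ∂(coeff of dy∧dz)/∂x - ∂(coeff of dx∧dz)/∂y + ∂(coeff of dx∧dy)/∂z
  = ∂/∂x (y - 1) - ∂/∂y (-4*z) + ∂/∂z (0).
Each of these terms simplifies to sums of mixed partials that cancel in pairs. The result is 0 (by equality of mixed partials for smooth functions — Schwarz / Clairaut).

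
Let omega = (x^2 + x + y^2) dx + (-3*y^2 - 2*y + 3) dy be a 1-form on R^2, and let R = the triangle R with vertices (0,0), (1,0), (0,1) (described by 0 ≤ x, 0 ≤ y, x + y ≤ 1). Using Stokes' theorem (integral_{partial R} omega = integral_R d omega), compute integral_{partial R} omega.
integral_(partial R) omega = -1/3

Stokes: integral_partial_R omega = integral_R d omega with d omega = (∂Q/∂x - ∂P/∂y) dx ∧ dy.
  ∂Q/∂x = 0
  ∂P/∂y = 2*y
  integrand = ∂Q/∂x - ∂P/∂y = -2*y.
Integrating over R: integral_0^1 integral_0^{1-x} (-2*y) dy dx = -1/3.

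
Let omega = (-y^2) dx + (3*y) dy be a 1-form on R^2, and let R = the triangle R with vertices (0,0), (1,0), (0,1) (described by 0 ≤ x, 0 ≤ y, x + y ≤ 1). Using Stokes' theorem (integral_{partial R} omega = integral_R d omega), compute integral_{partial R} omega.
integral_(partial R) omega = 1/3

Stokes: integral_partial_R omega = integral_R d omega with d omega = (∂Q/∂x - ∂P/∂y) dx ∧ dy.
  ∂Q/∂x = 0
  ∂P/∂y = -2*y
  integrand = ∂Q/∂x - ∂P/∂y = 2*y.
Integrating over R: integral_0^1 integral_0^{1-x} (2*y) dy dx = 1/3.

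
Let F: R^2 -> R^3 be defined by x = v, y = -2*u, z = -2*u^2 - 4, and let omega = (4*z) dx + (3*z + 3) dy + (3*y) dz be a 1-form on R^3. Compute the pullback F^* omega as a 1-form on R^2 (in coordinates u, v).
F^* omega = (36*u^2 + 18) du + (-8*u^2 - 16) dv

Using F^*(f dg) = (f ∘ F) d(g ∘ F), substitute each coordinate x_i by F_i(u, v) in f_i, and replace dx_i by d F_i = (∂F_i/∂u) du + (∂F_i/∂v) dv.
  For the x component: f_1(F) = -8*u^2 - 16; d F_1 = (0) du + (1) dv
  For the y component: f_2(F) = -6*u^2 - 9; d F_2 = (-2) du + (0) dv
  For the z component: f_3(F) = -6*u; d F_3 = (-4*u) du + (0) dv
Combining and collecting du, dv coefficients:
  coeff of du: 36*u^2 + 18
  coeff of dv: -8*u^2 - 16
F^* omega = (36*u^2 + 18) du + (-8*u^2 - 16) dv.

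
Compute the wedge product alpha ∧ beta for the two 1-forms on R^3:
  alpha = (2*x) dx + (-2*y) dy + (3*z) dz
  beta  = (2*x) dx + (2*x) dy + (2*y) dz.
alpha ∧ beta = (4*x*(x + y)) dx ∧ dy + (2*x*(2*y - 3*z)) dx ∧ dz + (-6*x*z - 4*y^2) dy ∧ dz

Distribute the wedge, using dx_i ∧ dx_j = -dx_j ∧ dx_i and dx_i ∧ dx_i = 0. For each pair (i, j) with i < j, the coefficient of dx_i ∧ dx_j in alpha ∧ beta is (alpha_i * beta_j - alpha_j * beta_i). Collecting: alpha ∧ beta = (4*x*(x + y)) dx ∧ dy + (2*x*(2*y - 3*z)) dx ∧ dz + (-6*x*z - 4*y^2) dy ∧ dz.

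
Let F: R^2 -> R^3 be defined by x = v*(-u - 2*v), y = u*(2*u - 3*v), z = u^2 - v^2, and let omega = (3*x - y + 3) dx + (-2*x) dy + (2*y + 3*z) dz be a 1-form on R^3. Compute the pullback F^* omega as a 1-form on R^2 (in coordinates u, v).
F^* omega = (14*u^3 - 2*u^2*v + 4*u*v^2 - 6*v^3 - 3*v) du + (2*u^3 - 12*u^2*v + 6*u*v^2 - 3*u + 30*v^3 - 12*v) dv

Using F^*(f dg) = (f ∘ F) d(g ∘ F), substitute each coordinate x_i by F_i(u, v) in f_i, and replace dx_i by d F_i = (∂F_i/∂u) du + (∂F_i/∂v) dv.
  For the x component: f_1(F) = -2*u^2 - 6*v^2 + 3; d F_1 = (-v) du + (-u - 4*v) dv
  For the y component: f_2(F) = 2*v*(u + 2*v); d F_2 = (4*u - 3*v) du + (-3*u) dv
  For the z component: f_3(F) = 7*u^2 - 6*u*v - 3*v^2; d F_3 = (2*u) du + (-2*v) dv
Combining and collecting du, dv coefficients:
  coeff of du: 14*u^3 - 2*u^2*v + 4*u*v^2 - 6*v^3 - 3*v
  coeff of dv: 2*u^3 - 12*u^2*v + 6*u*v^2 - 3*u + 30*v^3 - 12*v
F^* omega = (14*u^3 - 2*u^2*v + 4*u*v^2 - 6*v^3 - 3*v) du + (2*u^3 - 12*u^2*v + 6*u*v^2 - 3*u + 30*v^3 - 12*v) dv.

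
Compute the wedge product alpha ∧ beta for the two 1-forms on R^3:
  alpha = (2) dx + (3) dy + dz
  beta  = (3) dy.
alpha ∧ beta = (6) dx ∧ dy + (-3) dy ∧ dz

Distribute the wedge, using dx_i ∧ dx_j = -dx_j ∧ dx_i and dx_i ∧ dx_i = 0. For each pair (i, j) with i < j, the coefficient of dx_i ∧ dx_j in alpha ∧ beta is (alpha_i * beta_j - alpha_j * beta_i). Collecting: alpha ∧ beta = (6) dx ∧ dy + (-3) dy ∧ dz.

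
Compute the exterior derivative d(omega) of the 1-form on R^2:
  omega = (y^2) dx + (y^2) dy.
d(omega) = (-2*y) dx ∧ dy

For a 1-form omega = sum_i f_i dx_i, the exterior derivative is
  d(omega) = sum_{i < j} (∂f_j/∂x_i - ∂f_i/∂x_j) dx_i ∧ dx_j.
  coefficient of dx ∧ dy: ∂f_2/∂x - ∂f_1/∂y = ∂(y^2)/∂x - ∂(y^2)/∂y = -2*y
Assembling: d(omega) = (-2*y) dx ∧ dy.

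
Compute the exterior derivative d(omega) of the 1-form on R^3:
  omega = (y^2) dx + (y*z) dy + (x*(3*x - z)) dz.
d(omega) = (-2*y) dx ∧ dy + (6*x - z) dx ∧ dz + (-y) dy ∧ dz

For a 1-form omega = sum_i f_i dx_i, the exterior derivative is
  d(omega) = sum_{i < j} (∂f_j/∂x_i - ∂f_i/∂x_j) dx_i ∧ dx_j.
  coefficient of dx ∧ dy: ∂f_2/∂x - ∂f_1/∂y = ∂(y*z)/∂x - ∂(y^2)/∂y = -2*y
  coefficient of dx ∧ dz: ∂f_3/∂x - ∂f_1/∂z = ∂(x*(3*x - z))/∂x - ∂(y^2)/∂z = 6*x - z
  coefficient of dy ∧ dz: ∂f_3/∂y - ∂f_2/∂z = ∂(x*(3*x - z))/∂y - ∂(y*z)/∂z = -y
Assembling: d(omega) = (-2*y) dx ∧ dy + (6*x - z) dx ∧ dz + (-y) dy ∧ dz.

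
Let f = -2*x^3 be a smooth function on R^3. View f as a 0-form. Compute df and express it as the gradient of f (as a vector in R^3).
df = (-6*x^2) dx + (0) dy + (0) dz; grad f = (-6*x^2, 0, 0)

For a 0-form f, d f = (∂f/∂x) dx + (∂f/∂y) dy + (∂f/∂z) dz. The components of the vector representation are exactly the entries of grad f in Cartesian coordinates:
  ∂f/∂x = -6*x^2
  ∂f/∂y = 0
  ∂f/∂z = 0.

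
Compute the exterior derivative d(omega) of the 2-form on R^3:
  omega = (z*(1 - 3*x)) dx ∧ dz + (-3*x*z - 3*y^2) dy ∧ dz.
d(omega) = (-3*z) dx ∧ dy ∧ dz

For a 2-form omega = sum_{i<j} g_{ij} dx_i ∧ dx_j, the exterior derivative is
  d(omega) = sum_{i<j} d(g_{ij}) ∧ dx_i ∧ dx_j = sum_{i<j, k} (∂g_{ij}/∂x_k) dx_k ∧ dx_i ∧ dx_j.
Expand each term, using dx_k ∧ dx_i ∧ dx_j = sgn(permutation) dx_{(a)} ∧ dx_{(b)} ∧ dx_{(c)} with (a < b < c) sorted:
  d(-3*x*z - 3*y^2) includes (∂/∂x)(-3*x*z - 3*y^2) dx = (-3*z) dx, which multiplied by dy ∧ dz gives (-3*z) dx ∧ dy ∧ dz
Collecting like 3-forms: d(omega) = (-3*z) dx ∧ dy ∧ dz.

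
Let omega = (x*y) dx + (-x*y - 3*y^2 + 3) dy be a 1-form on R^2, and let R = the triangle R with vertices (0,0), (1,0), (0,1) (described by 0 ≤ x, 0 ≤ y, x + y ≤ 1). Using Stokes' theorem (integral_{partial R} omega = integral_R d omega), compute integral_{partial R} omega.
integral_(partial R) omega = -1/3

Stokes: integral_partial_R omega = integral_R d omega with d omega = (∂Q/∂x - ∂P/∂y) dx ∧ dy.
  ∂Q/∂x = -y
  ∂P/∂y = x
  integrand = ∂Q/∂x - ∂P/∂y = -x - y.
Integrating over R: integral_0^1 integral_0^{1-x} (-x - y) dy dx = -1/3.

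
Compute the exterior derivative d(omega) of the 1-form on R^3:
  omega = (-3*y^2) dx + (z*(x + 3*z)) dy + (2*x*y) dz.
d(omega) = (6*y + z) dx ∧ dy + (2*y) dx ∧ dz + (x - 6*z) dy ∧ dz

For a 1-form omega = sum_i f_i dx_i, the exterior derivative is
  d(omega) = sum_{i < j} (∂f_j/∂x_i - ∂f_i/∂x_j) dx_i ∧ dx_j.
  coefficient of dx ∧ dy: ∂f_2/∂x - ∂f_1/∂y = ∂(z*(x + 3*z))/∂x - ∂(-3*y^2)/∂y = 6*y + z
  coefficient of dx ∧ dz: ∂f_3/∂x - ∂f_1/∂z = ∂(2*x*y)/∂x - ∂(-3*y^2)/∂z = 2*y
  coefficient of dy ∧ dz: ∂f_3/∂y - ∂f_2/∂z = ∂(2*x*y)/∂y - ∂(z*(x + 3*z))/∂z = x - 6*z
Assembling: d(omega) = (6*y + z) dx ∧ dy + (2*y) dx ∧ dz + (x - 6*z) dy ∧ dz.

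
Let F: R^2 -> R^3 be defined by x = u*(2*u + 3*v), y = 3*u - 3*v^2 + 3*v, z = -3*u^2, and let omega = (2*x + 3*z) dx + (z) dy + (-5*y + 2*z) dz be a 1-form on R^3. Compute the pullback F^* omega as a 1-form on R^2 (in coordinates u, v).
F^* omega = (u*(16*u^2 + 9*u*v + 81*u - 72*v^2 + 90*v)) du + (u^2*(-15*u + 36*v - 9)) dv

Using F^*(f dg) = (f ∘ F) d(g ∘ F), substitute each coordinate x_i by F_i(u, v) in f_i, and replace dx_i by d F_i = (∂F_i/∂u) du + (∂F_i/∂v) dv.
  For the x component: f_1(F) = u*(-5*u + 6*v); d F_1 = (4*u + 3*v) du + (3*u) dv
  For the y component: f_2(F) = -3*u^2; d F_2 = (3) du + (3 - 6*v) dv
  For the z component: f_3(F) = -6*u^2 - 15*u + 15*v^2 - 15*v; d F_3 = (-6*u) du + (0) dv
Combining and collecting du, dv coefficients:
  coeff of du: u*(16*u^2 + 9*u*v + 81*u - 72*v^2 + 90*v)
  coeff of dv: u^2*(-15*u + 36*v - 9)
F^* omega = (u*(16*u^2 + 9*u*v + 81*u - 72*v^2 + 90*v)) du + (u^2*(-15*u + 36*v - 9)) dv.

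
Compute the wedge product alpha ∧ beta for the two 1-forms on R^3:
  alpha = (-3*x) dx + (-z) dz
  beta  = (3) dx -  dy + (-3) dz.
alpha ∧ beta = (3*x) dx ∧ dy + (9*x + 3*z) dx ∧ dz + (-z) dy ∧ dz

Distribute the wedge, using dx_i ∧ dx_j = -dx_j ∧ dx_i and dx_i ∧ dx_i = 0. For each pair (i, j) with i < j, the coefficient of dx_i ∧ dx_j in alpha ∧ beta is (alpha_i * beta_j - alpha_j * beta_i). Collecting: alpha ∧ beta = (3*x) dx ∧ dy + (9*x + 3*z) dx ∧ dz + (-z) dy ∧ dz.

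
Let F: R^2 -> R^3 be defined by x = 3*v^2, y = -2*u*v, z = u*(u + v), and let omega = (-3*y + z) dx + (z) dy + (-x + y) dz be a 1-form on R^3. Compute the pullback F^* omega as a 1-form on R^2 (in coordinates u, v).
F^* omega = (v*(-6*u^2 - 10*u*v - 3*v^2)) du + (u*(-2*u^2 + 2*u*v + 39*v^2)) dv

Using F^*(f dg) = (f ∘ F) d(g ∘ F), substitute each coordinate x_i by F_i(u, v) in f_i, and replace dx_i by d F_i = (∂F_i/∂u) du + (∂F_i/∂v) dv.
  For the x component: f_1(F) = u*(u + 7*v); d F_1 = (0) du + (6*v) dv
  For the y component: f_2(F) = u*(u + v); d F_2 = (-2*v) du + (-2*u) dv
  For the z component: f_3(F) = v*(-2*u - 3*v); d F_3 = (2*u + v) du + (u) dv
Combining and collecting du, dv coefficients:
  coeff of du: v*(-6*u^2 - 10*u*v - 3*v^2)
  coeff of dv: u*(-2*u^2 + 2*u*v + 39*v^2)
F^* omega = (v*(-6*u^2 - 10*u*v - 3*v^2)) du + (u*(-2*u^2 + 2*u*v + 39*v^2)) dv.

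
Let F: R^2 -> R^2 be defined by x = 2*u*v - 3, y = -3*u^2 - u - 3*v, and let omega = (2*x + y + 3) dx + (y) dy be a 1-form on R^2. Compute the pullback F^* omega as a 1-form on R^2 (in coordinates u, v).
F^* omega = (18*u^3 - 6*u^2*v + 9*u^2 + 8*u*v^2 + 16*u*v + u - 6*v^2 - 3*v) du + (-6*u^3 + 8*u^2*v + 7*u^2 - 6*u*v - 3*u + 9*v) dv

Using F^*(f dg) = (f ∘ F) d(g ∘ F), substitute each coordinate x_i by F_i(u, v) in f_i, and replace dx_i by d F_i = (∂F_i/∂u) du + (∂F_i/∂v) dv.
  For the x component: f_1(F) = -3*u^2 + 4*u*v - u - 3*v - 3; d F_1 = (2*v) du + (2*u) dv
  For the y component: f_2(F) = -3*u^2 - u - 3*v; d F_2 = (-6*u - 1) du + (-3) dv
Combining and collecting du, dv coefficients:
  coeff of du: 18*u^3 - 6*u^2*v + 9*u^2 + 8*u*v^2 + 16*u*v + u - 6*v^2 - 3*v
  coeff of dv: -6*u^3 + 8*u^2*v + 7*u^2 - 6*u*v - 3*u + 9*v
F^* omega = (18*u^3 - 6*u^2*v + 9*u^2 + 8*u*v^2 + 16*u*v + u - 6*v^2 - 3*v) du + (-6*u^3 + 8*u^2*v + 7*u^2 - 6*u*v - 3*u + 9*v) dv.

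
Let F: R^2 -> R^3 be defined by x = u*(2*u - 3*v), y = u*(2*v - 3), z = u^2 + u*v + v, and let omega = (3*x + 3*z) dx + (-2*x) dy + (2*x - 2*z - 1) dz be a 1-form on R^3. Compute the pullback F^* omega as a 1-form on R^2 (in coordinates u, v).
F^* omega = (40*u^3 - 73*u^2*v + 12*u^2 + 22*u*v^2 - 10*u*v - 2*u - 11*v^2 - v) du + (-33*u^3 + 22*u^2*v + 2*u^2 - 19*u*v - u - 2*v - 1) dv

Using F^*(f dg) = (f ∘ F) d(g ∘ F), substitute each coordinate x_i by F_i(u, v) in f_i, and replace dx_i by d F_i = (∂F_i/∂u) du + (∂F_i/∂v) dv.
  For the x component: f_1(F) = 9*u^2 - 6*u*v + 3*v; d F_1 = (4*u - 3*v) du + (-3*u) dv
  For the y component: f_2(F) = 2*u*(-2*u + 3*v); d F_2 = (2*v - 3) du + (2*u) dv
  For the z component: f_3(F) = 2*u^2 - 8*u*v - 2*v - 1; d F_3 = (2*u + v) du + (u + 1) dv
Combining and collecting du, dv coefficients:
  coeff of du: 40*u^3 - 73*u^2*v + 12*u^2 + 22*u*v^2 - 10*u*v - 2*u - 11*v^2 - v
  coeff of dv: -33*u^3 + 22*u^2*v + 2*u^2 - 19*u*v - u - 2*v - 1
F^* omega = (40*u^3 - 73*u^2*v + 12*u^2 + 22*u*v^2 - 10*u*v - 2*u - 11*v^2 - v) du + (-33*u^3 + 22*u^2*v + 2*u^2 - 19*u*v - u - 2*v - 1) dv.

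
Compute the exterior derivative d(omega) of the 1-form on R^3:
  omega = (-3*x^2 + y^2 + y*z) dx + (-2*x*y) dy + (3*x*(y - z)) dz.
d(omega) = (-4*y - z) dx ∧ dy + (2*y - 3*z) dx ∧ dz + (3*x) dy ∧ dz

For a 1-form omega = sum_i f_i dx_i, the exterior derivative is
  d(omega) = sum_{i < j} (∂f_j/∂x_i - ∂f_i/∂x_j) dx_i ∧ dx_j.
  coefficient of dx ∧ dy: ∂f_2/∂x - ∂f_1/∂y = ∂(-2*x*y)/∂x - ∂(-3*x^2 + y^2 + y*z)/∂y = -4*y - z
  coefficient of dx ∧ dz: ∂f_3/∂x - ∂f_1/∂z = ∂(3*x*(y - z))/∂x - ∂(-3*x^2 + y^2 + y*z)/∂z = 2*y - 3*z
  coefficient of dy ∧ dz: ∂f_3/∂y - ∂f_2/∂z = ∂(3*x*(y - z))/∂y - ∂(-2*x*y)/∂z = 3*x
Assembling: d(omega) = (-4*y - z) dx ∧ dy + (2*y - 3*z) dx ∧ dz + (3*x) dy ∧ dz.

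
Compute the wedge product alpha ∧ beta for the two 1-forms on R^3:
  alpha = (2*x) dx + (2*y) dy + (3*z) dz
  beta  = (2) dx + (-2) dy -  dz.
alpha ∧ beta = (-4*x - 4*y) dx ∧ dy + (-2*x - 6*z) dx ∧ dz + (-2*y + 6*z) dy ∧ dz

Distribute the wedge, using dx_i ∧ dx_j = -dx_j ∧ dx_i and dx_i ∧ dx_i = 0. For each pair (i, j) with i < j, the coefficient of dx_i ∧ dx_j in alpha ∧ beta is (alpha_i * beta_j - alpha_j * beta_i). Collecting: alpha ∧ beta = (-4*x - 4*y) dx ∧ dy + (-2*x - 6*z) dx ∧ dz + (-2*y + 6*z) dy ∧ dz.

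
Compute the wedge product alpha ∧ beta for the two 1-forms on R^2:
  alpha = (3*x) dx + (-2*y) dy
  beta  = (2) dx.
alpha ∧ beta = (4*y) dx ∧ dy

Distribute the wedge, using dx_i ∧ dx_j = -dx_j ∧ dx_i and dx_i ∧ dx_i = 0. For each pair (i, j) with i < j, the coefficient of dx_i ∧ dx_j in alpha ∧ beta is (alpha_i * beta_j - alpha_j * beta_i). Collecting: alpha ∧ beta = (4*y) dx ∧ dy.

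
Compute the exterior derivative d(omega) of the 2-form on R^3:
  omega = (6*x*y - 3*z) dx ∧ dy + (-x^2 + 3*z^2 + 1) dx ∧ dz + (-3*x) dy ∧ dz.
d(omega) = (-6) dx ∧ dy ∧ dz

For a 2-form omega = sum_{i<j} g_{ij} dx_i ∧ dx_j, the exterior derivative is
  d(omega) = sum_{i<j} d(g_{ij}) ∧ dx_i ∧ dx_j = sum_{i<j, k} (∂g_{ij}/∂x_k) dx_k ∧ dx_i ∧ dx_j.
Expand each term, using dx_k ∧ dx_i ∧ dx_j = sgn(permutation) dx_{(a)} ∧ dx_{(b)} ∧ dx_{(c)} with (a < b < c) sorted:
  d(6*x*y - 3*z) includes (∂/∂z)(6*x*y - 3*z) dz = (-3) dz, which multiplied by dx ∧ dy gives (-3) dx ∧ dy ∧ dz
  d(-3*x) includes (∂/∂x)(-3*x) dx = (-3) dx, which multiplied by dy ∧ dz gives (-3) dx ∧ dy ∧ dz
Collecting like 3-forms: d(omega) = (-6) dx ∧ dy ∧ dz.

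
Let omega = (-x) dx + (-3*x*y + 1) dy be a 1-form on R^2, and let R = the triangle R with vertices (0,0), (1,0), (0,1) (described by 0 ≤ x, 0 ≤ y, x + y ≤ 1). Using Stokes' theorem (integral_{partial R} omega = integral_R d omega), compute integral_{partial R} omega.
integral_(partial R) omega = -1/2

Stokes: integral_partial_R omega = integral_R d omega with d omega = (∂Q/∂x - ∂P/∂y) dx ∧ dy.
  ∂Q/∂x = -3*y
  ∂P/∂y = 0
  integrand = ∂Q/∂x - ∂P/∂y = -3*y.
Integrating over R: integral_0^1 integral_0^{1-x} (-3*y) dy dx = -1/2.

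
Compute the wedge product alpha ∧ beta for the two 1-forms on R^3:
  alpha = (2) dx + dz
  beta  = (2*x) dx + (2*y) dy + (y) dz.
alpha ∧ beta = (4*y) dx ∧ dy + (-2*x + 2*y) dx ∧ dz + (-2*y) dy ∧ dz

Distribute the wedge, using dx_i ∧ dx_j = -dx_j ∧ dx_i and dx_i ∧ dx_i = 0. For each pair (i, j) with i < j, the coefficient of dx_i ∧ dx_j in alpha ∧ beta is (alpha_i * beta_j - alpha_j * beta_i). Collecting: alpha ∧ beta = (4*y) dx ∧ dy + (-2*x + 2*y) dx ∧ dz + (-2*y) dy ∧ dz.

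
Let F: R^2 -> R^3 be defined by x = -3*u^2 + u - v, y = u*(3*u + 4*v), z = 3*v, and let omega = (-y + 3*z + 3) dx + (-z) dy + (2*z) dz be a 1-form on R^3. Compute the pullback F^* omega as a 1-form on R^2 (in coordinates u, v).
F^* omega = (18*u^3 + 24*u^2*v - 3*u^2 - 76*u*v - 18*u - 12*v^2 + 9*v + 3) du + (3*u^2 - 8*u*v + 9*v - 3) dv

Using F^*(f dg) = (f ∘ F) d(g ∘ F), substitute each coordinate x_i by F_i(u, v) in f_i, and replace dx_i by d F_i = (∂F_i/∂u) du + (∂F_i/∂v) dv.
  For the x component: f_1(F) = -3*u^2 - 4*u*v + 9*v + 3; d F_1 = (1 - 6*u) du + (-1) dv
  For the y component: f_2(F) = -3*v; d F_2 = (6*u + 4*v) du + (4*u) dv
  For the z component: f_3(F) = 6*v; d F_3 = (0) du + (3) dv
Combining and collecting du, dv coefficients:
  coeff of du: 18*u^3 + 24*u^2*v - 3*u^2 - 76*u*v - 18*u - 12*v^2 + 9*v + 3
  coeff of dv: 3*u^2 - 8*u*v + 9*v - 3
F^* omega = (18*u^3 + 24*u^2*v - 3*u^2 - 76*u*v - 18*u - 12*v^2 + 9*v + 3) du + (3*u^2 - 8*u*v + 9*v - 3) dv.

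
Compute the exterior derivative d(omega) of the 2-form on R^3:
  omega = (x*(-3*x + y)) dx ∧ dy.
d(omega) = 0

For a 2-form omega = sum_{i<j} g_{ij} dx_i ∧ dx_j, the exterior derivative is
  d(omega) = sum_{i<j} d(g_{ij}) ∧ dx_i ∧ dx_j = sum_{i<j, k} (∂g_{ij}/∂x_k) dx_k ∧ dx_i ∧ dx_j.
Expand each term, using dx_k ∧ dx_i ∧ dx_j = sgn(permutation) dx_{(a)} ∧ dx_{(b)} ∧ dx_{(c)} with (a < b < c) sorted:

Collecting like 3-forms: d(omega) = 0.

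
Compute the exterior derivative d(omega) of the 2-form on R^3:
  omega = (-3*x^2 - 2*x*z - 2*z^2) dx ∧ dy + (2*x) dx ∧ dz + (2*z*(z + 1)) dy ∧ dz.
d(omega) = (-2*x - 4*z) dx ∧ dy ∧ dz

For a 2-form omega = sum_{i<j} g_{ij} dx_i ∧ dx_j, the exterior derivative is
  d(omega) = sum_{i<j} d(g_{ij}) ∧ dx_i ∧ dx_j = sum_{i<j, k} (∂g_{ij}/∂x_k) dx_k ∧ dx_i ∧ dx_j.
Expand each term, using dx_k ∧ dx_i ∧ dx_j = sgn(permutation) dx_{(a)} ∧ dx_{(b)} ∧ dx_{(c)} with (a < b < c) sorted:
  d(-3*x^2 - 2*x*z - 2*z^2) includes (∂/∂z)(-3*x^2 - 2*x*z - 2*z^2) dz = (-2*x - 4*z) dz, which multiplied by dx ∧ dy gives (-2*x - 4*z) dx ∧ dy ∧ dz
Collecting like 3-forms: d(omega) = (-2*x - 4*z) dx ∧ dy ∧ dz.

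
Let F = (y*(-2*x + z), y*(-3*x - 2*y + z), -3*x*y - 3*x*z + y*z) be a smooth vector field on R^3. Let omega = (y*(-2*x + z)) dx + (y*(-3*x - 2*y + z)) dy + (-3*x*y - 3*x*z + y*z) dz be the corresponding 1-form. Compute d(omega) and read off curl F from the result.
d(omega) = (-3*x - y + z) dy ∧ dz + (4*y + 3*z) dz ∧ dx + (2*x - 3*y - z) dx ∧ dy; curl F = (-3*x - y + z, 4*y + 3*z, 2*x - 3*y - z)

d omega = sum_{i<j} (∂f_j/∂x_i - ∂f_i/∂x_j) dx_i ∧ dx_j. Under the identification (dy ∧ dz, dz ∧ dx, dx ∧ dy) ↔ (e_x, e_y, e_z), the coefficients are exactly the components of curl F. Compute:
  ∂R/∂y - ∂Q/∂z = (-3*x + z) - (y) = -3*x - y + z
  ∂P/∂z - ∂R/∂x = (y) - (-3*y - 3*z) = 4*y + 3*z
  ∂Q/∂x - ∂P/∂y = (-3*y) - (-2*x + z) = 2*x - 3*y - z.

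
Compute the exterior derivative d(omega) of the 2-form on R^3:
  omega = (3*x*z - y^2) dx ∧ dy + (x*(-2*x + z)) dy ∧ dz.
d(omega) = (-x + z) dx ∧ dy ∧ dz

For a 2-form omega = sum_{i<j} g_{ij} dx_i ∧ dx_j, the exterior derivative is
  d(omega) = sum_{i<j} d(g_{ij}) ∧ dx_i ∧ dx_j = sum_{i<j, k} (∂g_{ij}/∂x_k) dx_k ∧ dx_i ∧ dx_j.
Expand each term, using dx_k ∧ dx_i ∧ dx_j = sgn(permutation) dx_{(a)} ∧ dx_{(b)} ∧ dx_{(c)} with (a < b < c) sorted:
  d(3*x*z - y^2) includes (∂/∂z)(3*x*z - y^2) dz = (3*x) dz, which multiplied by dx ∧ dy gives (3*x) dx ∧ dy ∧ dz
  d(x*(-2*x + z)) includes (∂/∂x)(x*(-2*x + z)) dx = (-4*x + z) dx, which multiplied by dy ∧ dz gives (-4*x + z) dx ∧ dy ∧ dz
Collecting like 3-forms: d(omega) = (-x + z) dx ∧ dy ∧ dz.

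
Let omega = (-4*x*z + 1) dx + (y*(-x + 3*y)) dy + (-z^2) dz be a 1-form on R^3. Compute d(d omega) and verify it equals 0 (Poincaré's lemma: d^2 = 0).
d(d omega) = 0

Step 1: d omega = sum_{i<j} (∂f_j/∂x_i - ∂f_i/∂x_j) dx_i ∧ dx_j:
  coeff of dx ∧ dy: -y
  coeff of dx ∧ dz: 4*x
  coeff of dy ∧ dz: 0
Step 2: Apply d again to each 2-form coefficient. The only possible 3-form in R^3 is dx ∧ dy ∧ dz, with coefficient
  ∂(coeff of dy∧dz)/∂x - ∂(coeff of dx∧dz)/∂y + ∂(coeff of dx∧dy)/∂z
  = ∂/∂x (0) - ∂/∂y (4*x) + ∂/∂z (-y).
Each of these terms simplifies to sums of mixed partials that cancel in pairs. The result is 0 (by equality of mixed partials for smooth functions — Schwarz / Clairaut).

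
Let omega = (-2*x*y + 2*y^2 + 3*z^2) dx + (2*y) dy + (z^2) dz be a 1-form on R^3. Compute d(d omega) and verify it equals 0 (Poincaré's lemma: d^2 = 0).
d(d omega) = 0

Step 1: d omega = sum_{i<j} (∂f_j/∂x_i - ∂f_i/∂x_j) dx_i ∧ dx_j:
  coeff of dx ∧ dy: 2*x - 4*y
  coeff of dx ∧ dz: -6*z
  coeff of dy ∧ dz: 0
Step 2: Apply d again to each 2-form coefficient. The only possible 3-form in R^3 is dx ∧ dy ∧ dz, with coefficient
  ∂(coeff of dy∧dz)/∂x - ∂(coeff of dx∧dz)/∂y + ∂(coeff of dx∧dy)/∂z
  = ∂/∂x (0) - ∂/∂y (-6*z) + ∂/∂z (2*x - 4*y).
Each of these terms simplifies to sums of mixed partials that cancel in pairs. The result is 0 (by equality of mixed partials for smooth functions — Schwarz / Clairaut).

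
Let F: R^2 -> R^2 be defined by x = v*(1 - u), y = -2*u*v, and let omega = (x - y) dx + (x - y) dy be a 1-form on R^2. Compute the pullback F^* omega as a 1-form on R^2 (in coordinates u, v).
F^* omega = (3*v^2*(-u - 1)) du + (v*(-3*u^2 - 2*u + 1)) dv

Using F^*(f dg) = (f ∘ F) d(g ∘ F), substitute each coordinate x_i by F_i(u, v) in f_i, and replace dx_i by d F_i = (∂F_i/∂u) du + (∂F_i/∂v) dv.
  For the x component: f_1(F) = v*(u + 1); d F_1 = (-v) du + (1 - u) dv
  For the y component: f_2(F) = v*(u + 1); d F_2 = (-2*v) du + (-2*u) dv
Combining and collecting du, dv coefficients:
  coeff of du: 3*v^2*(-u - 1)
  coeff of dv: v*(-3*u^2 - 2*u + 1)
F^* omega = (3*v^2*(-u - 1)) du + (v*(-3*u^2 - 2*u + 1)) dv.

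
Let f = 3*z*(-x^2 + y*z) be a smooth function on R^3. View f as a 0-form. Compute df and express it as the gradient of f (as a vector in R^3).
df = (-6*x*z) dx + (3*z^2) dy + (-3*x^2 + 6*y*z) dz; grad f = (-6*x*z, 3*z^2, -3*x^2 + 6*y*z)

For a 0-form f, d f = (∂f/∂x) dx + (∂f/∂y) dy + (∂f/∂z) dz. The components of the vector representation are exactly the entries of grad f in Cartesian coordinates:
  ∂f/∂x = -6*x*z
  ∂f/∂y = 3*z^2
  ∂f/∂z = -3*x^2 + 6*y*z.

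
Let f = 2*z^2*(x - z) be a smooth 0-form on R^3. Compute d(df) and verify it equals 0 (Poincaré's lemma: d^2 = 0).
d(df) = 0

Step 1: df = sum_i (∂f/∂x_i) dx_i = (2*z^2) dx + (0) dy + (2*z*(2*x - 3*z)) dz.
Step 2: Apply d again. Using the 1-form formula, the coefficient of dx ∧ dy in d(df) is ∂^2 f/∂x ∂y - ∂^2 f/∂y ∂x = (0) - (0) = 0 (equality of mixed partials for smooth f).
Similarly for dx ∧ dz and dy ∧ dz — all coefficients vanish. So d(df) = 0.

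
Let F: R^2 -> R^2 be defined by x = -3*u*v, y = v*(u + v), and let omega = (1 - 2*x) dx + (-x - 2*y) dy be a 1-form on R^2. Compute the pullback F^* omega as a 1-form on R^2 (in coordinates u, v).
F^* omega = (v*(-17*u*v - 2*v^2 - 3)) du + (-17*u^2*v - 3*u - 4*v^3) dv

Using F^*(f dg) = (f ∘ F) d(g ∘ F), substitute each coordinate x_i by F_i(u, v) in f_i, and replace dx_i by d F_i = (∂F_i/∂u) du + (∂F_i/∂v) dv.
  For the x component: f_1(F) = 6*u*v + 1; d F_1 = (-3*v) du + (-3*u) dv
  For the y component: f_2(F) = v*(u - 2*v); d F_2 = (v) du + (u + 2*v) dv
Combining and collecting du, dv coefficients:
  coeff of du: v*(-17*u*v - 2*v^2 - 3)
  coeff of dv: -17*u^2*v - 3*u - 4*v^3
F^* omega = (v*(-17*u*v - 2*v^2 - 3)) du + (-17*u^2*v - 3*u - 4*v^3) dv.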